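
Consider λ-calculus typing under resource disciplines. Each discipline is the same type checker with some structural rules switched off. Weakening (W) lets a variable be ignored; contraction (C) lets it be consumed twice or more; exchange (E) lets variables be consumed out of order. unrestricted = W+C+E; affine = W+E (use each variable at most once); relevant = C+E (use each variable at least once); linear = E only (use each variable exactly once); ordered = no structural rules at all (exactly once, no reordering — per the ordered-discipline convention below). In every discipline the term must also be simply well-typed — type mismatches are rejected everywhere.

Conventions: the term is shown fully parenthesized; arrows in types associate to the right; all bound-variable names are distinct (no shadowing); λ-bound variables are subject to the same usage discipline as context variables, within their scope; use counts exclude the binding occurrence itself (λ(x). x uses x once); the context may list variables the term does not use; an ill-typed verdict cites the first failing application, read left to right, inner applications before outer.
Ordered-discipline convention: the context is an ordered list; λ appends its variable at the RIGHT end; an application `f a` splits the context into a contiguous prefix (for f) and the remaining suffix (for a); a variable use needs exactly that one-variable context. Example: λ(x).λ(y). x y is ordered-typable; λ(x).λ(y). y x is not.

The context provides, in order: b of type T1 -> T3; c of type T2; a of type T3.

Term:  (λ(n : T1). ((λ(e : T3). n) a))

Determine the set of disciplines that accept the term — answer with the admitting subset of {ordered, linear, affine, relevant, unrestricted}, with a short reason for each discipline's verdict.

admitted by: affine, unrestricted
variable uses: b: 0, c: 0, a: 1, n (bound): 1, e (bound): 0
left-to-right use order: n, a
typing: the term checks, with type T1 -> T1
ordered ✗ (b, c, e left unused)
linear ✗ (b, c, e left unused)
affine ✓ (b, c, a, n, e: no repeats, contraction unneeded)
relevant ✗ (b, c, e left unused)
unrestricted ✓ (typability at T1 -> T1 is all that's needed)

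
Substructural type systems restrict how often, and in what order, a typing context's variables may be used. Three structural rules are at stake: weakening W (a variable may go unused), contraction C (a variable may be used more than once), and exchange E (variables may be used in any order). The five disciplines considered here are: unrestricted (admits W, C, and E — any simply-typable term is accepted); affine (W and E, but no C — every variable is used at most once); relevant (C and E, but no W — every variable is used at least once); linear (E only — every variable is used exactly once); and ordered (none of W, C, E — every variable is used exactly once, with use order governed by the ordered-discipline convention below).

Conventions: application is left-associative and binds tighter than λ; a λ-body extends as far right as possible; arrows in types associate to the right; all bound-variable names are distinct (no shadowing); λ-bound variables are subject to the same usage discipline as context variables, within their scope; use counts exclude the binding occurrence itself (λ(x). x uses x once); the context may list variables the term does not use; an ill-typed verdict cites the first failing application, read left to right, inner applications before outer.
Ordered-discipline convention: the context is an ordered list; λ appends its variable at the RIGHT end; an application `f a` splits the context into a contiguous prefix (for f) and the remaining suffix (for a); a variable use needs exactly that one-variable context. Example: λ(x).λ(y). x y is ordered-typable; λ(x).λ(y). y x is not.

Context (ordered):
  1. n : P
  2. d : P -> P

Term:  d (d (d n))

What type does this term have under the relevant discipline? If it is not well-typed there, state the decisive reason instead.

term : P
usage: n ×1; d ×3
left-to-right use order: d, d, d, n
typing: the term checks, with type P
all disciplines: ordered ✗; linear ✗; affine ✗; relevant ✓; unrestricted ✓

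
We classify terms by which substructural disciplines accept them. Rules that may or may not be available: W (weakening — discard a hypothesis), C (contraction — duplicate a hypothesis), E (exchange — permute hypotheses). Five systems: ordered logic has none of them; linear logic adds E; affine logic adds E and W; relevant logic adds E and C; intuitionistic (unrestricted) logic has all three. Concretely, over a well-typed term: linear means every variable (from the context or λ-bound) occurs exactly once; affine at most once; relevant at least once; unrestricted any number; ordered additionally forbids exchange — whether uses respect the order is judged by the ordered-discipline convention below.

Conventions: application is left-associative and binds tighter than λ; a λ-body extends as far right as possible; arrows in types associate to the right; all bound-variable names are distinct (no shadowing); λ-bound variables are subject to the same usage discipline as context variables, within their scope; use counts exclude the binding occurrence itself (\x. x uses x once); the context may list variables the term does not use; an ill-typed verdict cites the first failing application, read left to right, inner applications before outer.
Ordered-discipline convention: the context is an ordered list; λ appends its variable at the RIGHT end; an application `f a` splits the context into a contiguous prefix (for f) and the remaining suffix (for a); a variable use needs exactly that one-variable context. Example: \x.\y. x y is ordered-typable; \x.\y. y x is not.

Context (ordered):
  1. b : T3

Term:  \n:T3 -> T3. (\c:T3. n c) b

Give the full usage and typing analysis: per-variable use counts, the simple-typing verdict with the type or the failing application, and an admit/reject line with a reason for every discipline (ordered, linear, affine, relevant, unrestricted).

counts: b=1, n (λ-bound)=1, c (λ-bound)=1
use order (left to right): n, c, b
typing: the term checks, with type (T3 -> T3) -> T3
ordered ✗ (use order n, c, b needs exchange)
linear ✓ (each of b, n, c used exactly once)
affine ✓ (b, n, c: no repeats, contraction unneeded)
relevant ✓ (every one of b, n, c appears)
unrestricted ✓ (well-typed at (T3 -> T3) -> T3; no restrictions here)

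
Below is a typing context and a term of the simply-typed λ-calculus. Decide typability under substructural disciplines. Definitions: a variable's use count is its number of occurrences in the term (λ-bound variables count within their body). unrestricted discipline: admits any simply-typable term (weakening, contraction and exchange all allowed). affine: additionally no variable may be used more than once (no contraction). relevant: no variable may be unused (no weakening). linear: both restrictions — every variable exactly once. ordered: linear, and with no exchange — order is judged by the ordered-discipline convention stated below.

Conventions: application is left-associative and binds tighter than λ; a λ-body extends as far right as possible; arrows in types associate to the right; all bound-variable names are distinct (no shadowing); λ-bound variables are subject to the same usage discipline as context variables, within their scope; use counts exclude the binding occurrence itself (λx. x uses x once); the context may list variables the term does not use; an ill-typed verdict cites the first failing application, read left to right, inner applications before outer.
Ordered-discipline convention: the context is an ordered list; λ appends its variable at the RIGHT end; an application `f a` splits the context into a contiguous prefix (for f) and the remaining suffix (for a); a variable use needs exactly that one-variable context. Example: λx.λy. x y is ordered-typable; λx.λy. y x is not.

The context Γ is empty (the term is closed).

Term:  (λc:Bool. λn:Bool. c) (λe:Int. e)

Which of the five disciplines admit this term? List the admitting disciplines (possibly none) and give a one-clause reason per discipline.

admitting disciplines: none
variable uses: c (bound)=1; n (bound)=0; e (bound)=1
left-to-right use order: c, e
typing: ill-typed: an argument Int → Int mismatches the expected Bool
ordered: ✗, fails simple typing
linear: ✗, a type mismatch blocks all five
affine: ✗, the type mismatch rejects it
relevant: ✗, not simply typable
unrestricted: ✗, fails simple typing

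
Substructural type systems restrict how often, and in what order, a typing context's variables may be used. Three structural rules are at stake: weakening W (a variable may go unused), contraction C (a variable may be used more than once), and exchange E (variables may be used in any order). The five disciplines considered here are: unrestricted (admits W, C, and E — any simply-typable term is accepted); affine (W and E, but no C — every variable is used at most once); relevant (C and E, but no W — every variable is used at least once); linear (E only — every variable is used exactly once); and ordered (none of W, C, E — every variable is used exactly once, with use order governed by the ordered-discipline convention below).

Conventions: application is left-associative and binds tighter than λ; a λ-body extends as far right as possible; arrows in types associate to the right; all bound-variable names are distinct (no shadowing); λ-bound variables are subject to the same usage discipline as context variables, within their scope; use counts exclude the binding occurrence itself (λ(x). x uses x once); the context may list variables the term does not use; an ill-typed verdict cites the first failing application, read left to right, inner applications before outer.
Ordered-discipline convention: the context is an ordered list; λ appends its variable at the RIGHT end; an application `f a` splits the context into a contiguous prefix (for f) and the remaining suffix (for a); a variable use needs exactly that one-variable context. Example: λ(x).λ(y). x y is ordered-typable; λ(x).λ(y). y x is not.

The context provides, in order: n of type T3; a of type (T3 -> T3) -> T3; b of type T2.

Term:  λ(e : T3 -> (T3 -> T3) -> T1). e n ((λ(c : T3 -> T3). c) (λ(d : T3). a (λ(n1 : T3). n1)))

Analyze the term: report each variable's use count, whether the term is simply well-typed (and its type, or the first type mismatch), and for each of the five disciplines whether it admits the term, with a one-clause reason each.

use counts: n: 1, a: 1, b: 0, e (λ-bound): 1, c (λ-bound): 1, d (λ-bound): 0, n1 (λ-bound): 1
uses in reading order: e, n, c, a, n1
typing: ✓ — (T3 -> (T3 -> T3) -> T1) -> T1
ordered: ✗ — b, d never used (weakening)
linear: ✗ — b, d never used (weakening)
affine: ✓ — none of n, a, b, e, c, d, n1 used more than once
relevant: ✗ — b, d never used (weakening)
unrestricted: ✓ — well-typed at (T3 -> (T3 -> T3) -> T1) -> T1; no restrictions here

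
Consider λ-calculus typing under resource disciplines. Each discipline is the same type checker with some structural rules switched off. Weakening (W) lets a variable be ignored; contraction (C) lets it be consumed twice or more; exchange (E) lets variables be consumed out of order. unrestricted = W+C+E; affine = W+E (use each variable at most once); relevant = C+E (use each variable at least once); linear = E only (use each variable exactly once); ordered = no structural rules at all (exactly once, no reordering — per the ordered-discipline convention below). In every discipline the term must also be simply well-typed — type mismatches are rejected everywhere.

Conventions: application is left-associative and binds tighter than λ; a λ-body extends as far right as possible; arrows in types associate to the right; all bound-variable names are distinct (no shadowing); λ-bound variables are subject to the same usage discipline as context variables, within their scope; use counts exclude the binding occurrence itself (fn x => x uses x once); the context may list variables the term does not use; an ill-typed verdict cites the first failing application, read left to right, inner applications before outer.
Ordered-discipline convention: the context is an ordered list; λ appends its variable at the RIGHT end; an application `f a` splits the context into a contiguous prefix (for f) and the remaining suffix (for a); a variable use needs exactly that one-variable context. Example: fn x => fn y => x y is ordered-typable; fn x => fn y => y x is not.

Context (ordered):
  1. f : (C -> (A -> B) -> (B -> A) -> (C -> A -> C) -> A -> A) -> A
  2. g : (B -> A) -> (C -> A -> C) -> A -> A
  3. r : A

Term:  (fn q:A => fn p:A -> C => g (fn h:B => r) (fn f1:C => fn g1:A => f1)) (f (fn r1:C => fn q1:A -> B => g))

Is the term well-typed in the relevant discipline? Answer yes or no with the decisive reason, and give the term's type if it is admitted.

no — needs weakening: q, p, h, g1, r1, q1 unused
counts: f: 1, g: 2, r: 1, q (bound): 0, p (bound): 0, h (bound): 0, f1 (bound): 1, g1 (bound): 0, r1 (bound): 0, q1 (bound): 0
left-to-right use order: g, r, f1, f, g
typing: ✓ — (A -> C) -> A -> A
summary: ordered ✗ · linear ✗ · affine ✗ · relevant ✗ · unrestricted ✓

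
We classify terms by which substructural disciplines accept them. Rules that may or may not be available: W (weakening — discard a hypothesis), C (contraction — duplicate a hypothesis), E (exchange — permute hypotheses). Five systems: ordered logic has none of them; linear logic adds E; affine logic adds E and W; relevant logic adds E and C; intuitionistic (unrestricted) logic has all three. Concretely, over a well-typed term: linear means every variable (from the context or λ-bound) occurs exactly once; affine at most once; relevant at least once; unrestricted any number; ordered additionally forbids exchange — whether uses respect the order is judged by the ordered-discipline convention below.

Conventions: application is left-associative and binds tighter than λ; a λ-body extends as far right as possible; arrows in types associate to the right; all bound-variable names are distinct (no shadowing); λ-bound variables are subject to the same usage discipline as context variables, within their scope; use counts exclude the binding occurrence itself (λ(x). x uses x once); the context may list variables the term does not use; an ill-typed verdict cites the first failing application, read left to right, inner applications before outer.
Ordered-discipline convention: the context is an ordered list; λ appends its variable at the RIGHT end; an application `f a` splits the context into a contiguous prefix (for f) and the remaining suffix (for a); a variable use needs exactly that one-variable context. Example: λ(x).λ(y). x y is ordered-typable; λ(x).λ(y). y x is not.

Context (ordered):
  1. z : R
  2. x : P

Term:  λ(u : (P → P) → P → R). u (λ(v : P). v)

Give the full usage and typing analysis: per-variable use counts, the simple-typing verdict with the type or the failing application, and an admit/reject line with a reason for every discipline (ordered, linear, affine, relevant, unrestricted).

variable uses: z: 0×, x: 0×, u (λ-bound): 1×, v (λ-bound): 1×
order of uses: u, v
typing: well-typed — term : ((P → P) → P → R) → P → R
ordered: ✗, needs weakening: z, x unused
linear: ✗, needs weakening: z, x unused
affine: ✓, none of z, x, u, v used more than once
relevant: ✗, needs weakening: z, x unused
unrestricted: ✓, simply typable at ((P → P) → P → R) → P → R; W, C, E all held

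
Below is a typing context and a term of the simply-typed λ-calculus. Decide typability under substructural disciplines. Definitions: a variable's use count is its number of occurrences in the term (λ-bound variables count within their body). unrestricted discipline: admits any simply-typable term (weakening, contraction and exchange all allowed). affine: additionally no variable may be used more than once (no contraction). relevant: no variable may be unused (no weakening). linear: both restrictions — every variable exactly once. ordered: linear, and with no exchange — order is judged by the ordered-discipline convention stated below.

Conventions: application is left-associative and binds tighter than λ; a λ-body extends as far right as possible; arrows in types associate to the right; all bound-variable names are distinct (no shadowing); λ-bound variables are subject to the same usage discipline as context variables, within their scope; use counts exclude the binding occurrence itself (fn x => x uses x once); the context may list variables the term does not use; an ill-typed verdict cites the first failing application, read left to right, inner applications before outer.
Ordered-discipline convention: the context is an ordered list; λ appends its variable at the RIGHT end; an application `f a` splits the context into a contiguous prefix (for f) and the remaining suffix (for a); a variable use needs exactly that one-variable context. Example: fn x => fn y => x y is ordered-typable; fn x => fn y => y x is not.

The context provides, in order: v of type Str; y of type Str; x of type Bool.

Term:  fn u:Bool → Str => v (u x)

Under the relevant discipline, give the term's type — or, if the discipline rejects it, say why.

not well-typed under relevant — not simply typable
counts: v: 1×; y: 0×; x: 1×; u (bound): 1×
order of uses: v, u, x
typing: ill-typed: can't apply a value of type Str
summary: ordered ✗; linear ✗; affine ✗; relevant ✗; unrestricted ✗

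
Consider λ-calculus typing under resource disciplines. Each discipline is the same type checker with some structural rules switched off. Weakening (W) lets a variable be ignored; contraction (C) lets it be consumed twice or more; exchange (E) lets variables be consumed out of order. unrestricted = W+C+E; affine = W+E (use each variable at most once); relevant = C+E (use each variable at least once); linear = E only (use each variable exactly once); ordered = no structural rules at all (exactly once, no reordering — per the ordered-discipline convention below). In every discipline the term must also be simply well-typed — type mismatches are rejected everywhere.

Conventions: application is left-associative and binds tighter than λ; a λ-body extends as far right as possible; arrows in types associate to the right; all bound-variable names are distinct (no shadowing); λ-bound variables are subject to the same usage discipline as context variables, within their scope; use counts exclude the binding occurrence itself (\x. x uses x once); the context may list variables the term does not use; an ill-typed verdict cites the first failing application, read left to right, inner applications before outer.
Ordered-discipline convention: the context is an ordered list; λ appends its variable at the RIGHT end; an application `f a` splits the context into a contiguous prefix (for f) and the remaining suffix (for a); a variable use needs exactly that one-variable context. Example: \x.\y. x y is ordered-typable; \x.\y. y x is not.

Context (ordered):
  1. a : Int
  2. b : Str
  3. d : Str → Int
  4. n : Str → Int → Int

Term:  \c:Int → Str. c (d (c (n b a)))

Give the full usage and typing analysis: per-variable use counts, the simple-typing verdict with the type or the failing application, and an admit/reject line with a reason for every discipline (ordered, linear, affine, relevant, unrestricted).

usage: a=1, b=1, d=1, n=1, c (λ-bound)=2
order of uses: c, d, c, n, b, a
typing: well-typed — term : (Int → Str) → Str
ordered ✗ (uses contraction: c ×2)
linear ✗ (uses contraction: c ×2)
affine ✗ (uses contraction: c ×2)
relevant ✓ (every one of a, b, d, n, c appears)
unrestricted ✓ (type-checks ((Int → Str) → Str) and nothing is barred)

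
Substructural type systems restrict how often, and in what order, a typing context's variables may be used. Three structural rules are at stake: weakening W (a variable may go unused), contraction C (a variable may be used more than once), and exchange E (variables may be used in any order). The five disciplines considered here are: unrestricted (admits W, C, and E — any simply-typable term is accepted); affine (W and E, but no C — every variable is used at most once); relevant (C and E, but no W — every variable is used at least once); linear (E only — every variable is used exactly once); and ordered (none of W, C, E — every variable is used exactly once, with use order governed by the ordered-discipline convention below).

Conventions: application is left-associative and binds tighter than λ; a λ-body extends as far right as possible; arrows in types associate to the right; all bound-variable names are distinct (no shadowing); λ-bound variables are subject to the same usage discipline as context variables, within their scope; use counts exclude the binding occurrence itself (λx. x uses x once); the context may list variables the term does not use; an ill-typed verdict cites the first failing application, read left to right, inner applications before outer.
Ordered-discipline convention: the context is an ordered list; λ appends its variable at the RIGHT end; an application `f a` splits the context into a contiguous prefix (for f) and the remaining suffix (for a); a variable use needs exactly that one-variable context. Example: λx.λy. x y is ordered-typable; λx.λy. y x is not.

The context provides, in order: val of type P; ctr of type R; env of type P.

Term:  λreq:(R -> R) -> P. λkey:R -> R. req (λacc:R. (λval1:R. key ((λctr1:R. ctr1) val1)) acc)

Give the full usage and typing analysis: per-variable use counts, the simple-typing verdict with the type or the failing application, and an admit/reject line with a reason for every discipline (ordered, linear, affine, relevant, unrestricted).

variable uses: val ×0, ctr ×0, env ×0, req [bound] ×1, key [bound] ×1, acc [bound] ×1, val1 [bound] ×1, ctr1 [bound] ×1
use order (left to right): req, key, ctr1, val1, acc
typing: ✓ — ((R -> R) -> P) -> (R -> R) -> P
ordered: ✗, val, ctr, env never used (weakening)
linear: ✗, val, ctr, env never used (weakening)
affine: ✓, no duplicate uses among val, ctr, env, req, key, acc, val1, ctr1
relevant: ✗, val, ctr, env never used (weakening)
unrestricted: ✓, typability at ((R -> R) -> P) -> (R -> R) -> P is all that's needed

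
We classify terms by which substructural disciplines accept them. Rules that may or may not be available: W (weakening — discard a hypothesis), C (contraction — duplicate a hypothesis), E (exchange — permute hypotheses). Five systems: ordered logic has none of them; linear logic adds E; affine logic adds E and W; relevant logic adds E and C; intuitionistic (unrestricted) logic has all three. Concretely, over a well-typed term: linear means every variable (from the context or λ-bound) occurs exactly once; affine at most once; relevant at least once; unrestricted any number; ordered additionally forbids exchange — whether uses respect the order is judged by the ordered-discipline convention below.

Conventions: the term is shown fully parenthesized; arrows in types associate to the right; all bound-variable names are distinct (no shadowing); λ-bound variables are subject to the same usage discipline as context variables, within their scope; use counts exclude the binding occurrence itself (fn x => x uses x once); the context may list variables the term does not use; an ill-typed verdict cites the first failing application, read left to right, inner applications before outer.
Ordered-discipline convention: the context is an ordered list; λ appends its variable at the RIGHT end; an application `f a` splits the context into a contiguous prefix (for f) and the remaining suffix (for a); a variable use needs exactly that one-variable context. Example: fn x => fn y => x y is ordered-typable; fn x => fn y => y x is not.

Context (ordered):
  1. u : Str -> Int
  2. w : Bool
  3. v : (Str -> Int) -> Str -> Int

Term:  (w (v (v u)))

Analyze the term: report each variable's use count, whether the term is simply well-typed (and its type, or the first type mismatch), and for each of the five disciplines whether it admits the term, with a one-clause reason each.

counts: u: 1, w: 1, v: 2
order of uses: w, v, v, u
typing: ill-typed: can't apply a value of type Bool
ordered ✗ (not simply typable)
linear ✗ (fails simple typing)
affine ✗ (a type mismatch blocks all five)
relevant ✗ (the type mismatch rejects it)
unrestricted ✗ (not simply typable)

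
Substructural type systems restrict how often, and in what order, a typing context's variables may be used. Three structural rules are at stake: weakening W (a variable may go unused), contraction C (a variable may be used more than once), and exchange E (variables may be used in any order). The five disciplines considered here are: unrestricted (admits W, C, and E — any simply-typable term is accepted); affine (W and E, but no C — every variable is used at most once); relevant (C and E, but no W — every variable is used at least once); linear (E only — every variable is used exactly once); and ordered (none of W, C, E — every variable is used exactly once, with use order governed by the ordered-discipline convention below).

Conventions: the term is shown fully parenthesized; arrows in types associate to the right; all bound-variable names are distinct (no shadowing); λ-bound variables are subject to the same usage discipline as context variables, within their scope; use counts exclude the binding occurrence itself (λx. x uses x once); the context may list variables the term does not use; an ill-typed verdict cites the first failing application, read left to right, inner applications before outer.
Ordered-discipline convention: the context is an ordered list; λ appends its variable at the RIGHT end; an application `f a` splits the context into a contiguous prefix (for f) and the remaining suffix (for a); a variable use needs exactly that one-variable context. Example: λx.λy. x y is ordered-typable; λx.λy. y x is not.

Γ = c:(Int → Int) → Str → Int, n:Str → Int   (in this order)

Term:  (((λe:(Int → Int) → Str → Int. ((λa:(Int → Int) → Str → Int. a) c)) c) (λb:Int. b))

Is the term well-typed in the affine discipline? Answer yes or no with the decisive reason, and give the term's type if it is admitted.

no — uses contraction: c ×2
use counts: c=2; n=0; e [bound]=0; a [bound]=1; b [bound]=1
order of uses: a, c, c, b
typing: the term checks, with type Str → Int
all disciplines: ordered ✗ | linear ✗ | affine ✗ | relevant ✗ | unrestricted ✓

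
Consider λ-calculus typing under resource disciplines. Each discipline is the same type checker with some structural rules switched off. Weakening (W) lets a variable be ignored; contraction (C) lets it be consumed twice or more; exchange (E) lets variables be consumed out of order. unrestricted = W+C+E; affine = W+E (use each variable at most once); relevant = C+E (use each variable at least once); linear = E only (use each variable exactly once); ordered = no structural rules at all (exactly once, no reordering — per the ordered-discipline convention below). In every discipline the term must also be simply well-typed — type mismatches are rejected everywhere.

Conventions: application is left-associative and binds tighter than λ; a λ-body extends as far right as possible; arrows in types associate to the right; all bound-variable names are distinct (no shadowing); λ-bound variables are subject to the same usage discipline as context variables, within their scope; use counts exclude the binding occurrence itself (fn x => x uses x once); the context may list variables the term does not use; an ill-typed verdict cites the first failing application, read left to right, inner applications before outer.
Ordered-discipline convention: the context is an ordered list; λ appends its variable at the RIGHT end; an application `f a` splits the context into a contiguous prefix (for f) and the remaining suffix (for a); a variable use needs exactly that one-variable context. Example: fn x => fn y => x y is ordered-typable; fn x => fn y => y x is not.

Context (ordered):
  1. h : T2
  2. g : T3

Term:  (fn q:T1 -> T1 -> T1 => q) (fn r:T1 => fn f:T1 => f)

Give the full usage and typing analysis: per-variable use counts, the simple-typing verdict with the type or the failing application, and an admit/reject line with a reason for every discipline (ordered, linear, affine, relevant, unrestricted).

variable uses: h: 0×, g: 0×, q [bound]: 1×, r [bound]: 0×, f [bound]: 1×
order of uses: q, f
typing: ✓ — T1 -> T1 -> T1
ordered: ✗ — unused: h, g, r — weakening required
linear: ✗ — unused: h, g, r — weakening required
affine: ✓ — at most one use each (h, g, q, r, f)
relevant: ✗ — unused: h, g, r — weakening required
unrestricted: ✓ — type-checks (T1 -> T1 -> T1) and nothing is barred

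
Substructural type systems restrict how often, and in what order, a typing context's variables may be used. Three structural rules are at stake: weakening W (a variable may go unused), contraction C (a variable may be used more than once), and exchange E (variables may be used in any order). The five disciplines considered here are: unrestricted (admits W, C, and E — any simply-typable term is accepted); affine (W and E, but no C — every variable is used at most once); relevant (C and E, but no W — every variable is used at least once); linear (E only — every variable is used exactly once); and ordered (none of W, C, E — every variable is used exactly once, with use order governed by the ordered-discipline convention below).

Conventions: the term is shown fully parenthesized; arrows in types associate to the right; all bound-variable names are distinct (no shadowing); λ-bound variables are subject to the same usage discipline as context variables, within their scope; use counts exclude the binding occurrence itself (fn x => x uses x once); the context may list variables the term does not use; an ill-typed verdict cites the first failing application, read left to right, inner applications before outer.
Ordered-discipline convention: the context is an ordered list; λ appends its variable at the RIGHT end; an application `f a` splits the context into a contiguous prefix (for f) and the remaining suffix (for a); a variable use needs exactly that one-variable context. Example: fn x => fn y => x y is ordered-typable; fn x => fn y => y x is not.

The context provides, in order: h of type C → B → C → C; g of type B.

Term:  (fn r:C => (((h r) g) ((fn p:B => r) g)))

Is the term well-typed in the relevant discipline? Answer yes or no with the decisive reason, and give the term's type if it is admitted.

no — needs weakening: p unused
use counts: h=1, g=2, r (bound)=2, p (bound)=0
use order (left to right): h, r, g, r, g
typing: well-typed at C → C
across the five disciplines: ordered ✗ · linear ✗ · affine ✗ · relevant ✗ · unrestricted ✓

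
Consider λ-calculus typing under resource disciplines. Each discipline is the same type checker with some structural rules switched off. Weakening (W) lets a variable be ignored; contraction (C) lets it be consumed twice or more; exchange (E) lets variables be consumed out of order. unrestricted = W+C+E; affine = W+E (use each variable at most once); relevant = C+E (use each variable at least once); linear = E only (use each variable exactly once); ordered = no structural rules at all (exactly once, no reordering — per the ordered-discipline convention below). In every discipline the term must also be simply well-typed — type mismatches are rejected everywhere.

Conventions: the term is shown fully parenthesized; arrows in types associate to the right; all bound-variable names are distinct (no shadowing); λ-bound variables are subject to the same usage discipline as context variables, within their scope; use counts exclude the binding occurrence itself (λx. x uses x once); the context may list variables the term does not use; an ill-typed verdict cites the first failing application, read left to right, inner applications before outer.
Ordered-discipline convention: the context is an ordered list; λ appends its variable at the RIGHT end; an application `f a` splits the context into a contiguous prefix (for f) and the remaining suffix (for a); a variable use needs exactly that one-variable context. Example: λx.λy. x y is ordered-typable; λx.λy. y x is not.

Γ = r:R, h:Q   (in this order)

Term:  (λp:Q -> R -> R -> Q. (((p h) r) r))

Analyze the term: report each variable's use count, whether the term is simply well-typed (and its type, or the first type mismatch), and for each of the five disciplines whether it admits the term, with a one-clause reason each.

counts: r: 2, h: 1, p [bound]: 1
left-to-right use order: p, h, r, r
typing: the term checks, with type (Q -> R -> R -> Q) -> Q
ordered: ✗, repeated use of r ×2
linear: ✗, repeated use of r ×2
affine: ✗, repeated use of r ×2
relevant: ✓, r, h, p: all used, weakening unneeded
unrestricted: ✓, type-checks ((Q -> R -> R -> Q) -> Q) and nothing is barred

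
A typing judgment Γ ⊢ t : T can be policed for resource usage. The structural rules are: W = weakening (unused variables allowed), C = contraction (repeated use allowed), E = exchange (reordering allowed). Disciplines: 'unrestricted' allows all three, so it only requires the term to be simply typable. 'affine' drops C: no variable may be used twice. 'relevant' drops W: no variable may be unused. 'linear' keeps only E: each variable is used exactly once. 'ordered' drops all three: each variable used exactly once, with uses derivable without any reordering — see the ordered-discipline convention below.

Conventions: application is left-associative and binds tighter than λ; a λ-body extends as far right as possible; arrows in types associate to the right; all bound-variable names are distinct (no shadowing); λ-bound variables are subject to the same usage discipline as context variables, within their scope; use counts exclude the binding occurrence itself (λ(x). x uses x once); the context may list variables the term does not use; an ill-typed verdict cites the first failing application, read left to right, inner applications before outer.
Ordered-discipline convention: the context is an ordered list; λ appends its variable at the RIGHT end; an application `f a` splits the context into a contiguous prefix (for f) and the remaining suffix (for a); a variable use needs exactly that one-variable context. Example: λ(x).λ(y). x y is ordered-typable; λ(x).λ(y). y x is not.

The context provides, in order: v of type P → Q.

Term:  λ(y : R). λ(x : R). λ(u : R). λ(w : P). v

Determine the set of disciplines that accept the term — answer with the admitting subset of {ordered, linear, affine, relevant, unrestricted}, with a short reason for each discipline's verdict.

admitted by: affine, unrestricted
use counts: v: 1; y (bound): 0; x (bound): 0; u (bound): 0; w (bound): 0
order of uses: v
typing: well-typed at R → R → R → P → P → Q
ordered ✗ (y, x, u, w left unused)
linear ✗ (y, x, u, w left unused)
affine ✓ (none of v, y, x, u, w used more than once)
relevant ✗ (y, x, u, w left unused)
unrestricted ✓ (type-checks (R → R → R → P → P → Q) and nothing is barred)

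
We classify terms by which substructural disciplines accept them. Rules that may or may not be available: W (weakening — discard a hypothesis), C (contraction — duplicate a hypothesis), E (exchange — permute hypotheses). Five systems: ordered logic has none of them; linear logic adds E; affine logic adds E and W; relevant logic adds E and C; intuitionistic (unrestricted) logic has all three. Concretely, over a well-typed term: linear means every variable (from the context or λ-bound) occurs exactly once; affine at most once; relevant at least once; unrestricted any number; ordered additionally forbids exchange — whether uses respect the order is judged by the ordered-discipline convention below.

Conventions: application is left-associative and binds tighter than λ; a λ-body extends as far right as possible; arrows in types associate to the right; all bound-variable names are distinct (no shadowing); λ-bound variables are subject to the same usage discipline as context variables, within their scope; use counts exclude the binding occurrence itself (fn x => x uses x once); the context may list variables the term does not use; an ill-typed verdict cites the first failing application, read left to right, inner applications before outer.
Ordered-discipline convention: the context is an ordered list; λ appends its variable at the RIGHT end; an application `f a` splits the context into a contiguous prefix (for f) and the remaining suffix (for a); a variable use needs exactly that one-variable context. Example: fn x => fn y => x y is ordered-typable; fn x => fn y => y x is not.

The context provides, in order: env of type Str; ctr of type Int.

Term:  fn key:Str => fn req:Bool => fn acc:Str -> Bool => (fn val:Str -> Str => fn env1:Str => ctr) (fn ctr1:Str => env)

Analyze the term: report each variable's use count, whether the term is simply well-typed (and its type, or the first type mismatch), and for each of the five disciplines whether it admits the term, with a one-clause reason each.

counts: env=1; ctr=1; key [bound]=0; req [bound]=0; acc [bound]=0; val [bound]=0; env1 [bound]=0; ctr1 [bound]=0
uses in reading order: ctr, env
typing: well-typed — term : Str -> Bool -> (Str -> Bool) -> Str -> Int
ordered: ✗, needs weakening: key, req, acc, val, env1, ctr1 unused
linear: ✗, needs weakening: key, req, acc, val, env1, ctr1 unused
affine: ✓, no duplicate uses among env, ctr, key, req, acc, val, env1, ctr1
relevant: ✗, needs weakening: key, req, acc, val, env1, ctr1 unused
unrestricted: ✓, typability at Str -> Bool -> (Str -> Bool) -> Str -> Int is all that's needed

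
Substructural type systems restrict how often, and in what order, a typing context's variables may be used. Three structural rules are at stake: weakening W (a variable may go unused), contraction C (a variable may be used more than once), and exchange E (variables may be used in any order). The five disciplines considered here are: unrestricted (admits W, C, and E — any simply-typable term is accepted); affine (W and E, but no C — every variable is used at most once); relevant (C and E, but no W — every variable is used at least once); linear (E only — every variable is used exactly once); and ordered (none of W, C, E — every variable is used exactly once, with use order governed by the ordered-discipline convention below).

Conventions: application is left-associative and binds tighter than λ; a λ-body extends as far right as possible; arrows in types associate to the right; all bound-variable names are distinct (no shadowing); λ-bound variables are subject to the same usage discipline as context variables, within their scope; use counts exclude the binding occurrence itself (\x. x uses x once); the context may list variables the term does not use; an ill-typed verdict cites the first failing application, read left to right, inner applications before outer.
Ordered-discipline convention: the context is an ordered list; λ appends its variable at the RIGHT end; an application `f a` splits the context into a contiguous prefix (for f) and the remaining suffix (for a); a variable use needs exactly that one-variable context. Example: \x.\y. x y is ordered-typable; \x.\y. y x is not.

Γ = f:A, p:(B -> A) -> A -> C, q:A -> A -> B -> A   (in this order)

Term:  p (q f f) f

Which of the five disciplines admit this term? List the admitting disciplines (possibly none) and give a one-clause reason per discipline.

admitting disciplines: relevant, unrestricted
variable uses: f ×3, p ×1, q ×1
left-to-right use order: p, q, f, f, f
typing: the term checks, with type C
ordered: ✗, f ×3 used more than once (contraction)
linear: ✗, f ×3 used more than once (contraction)
affine: ✗, f ×3 used more than once (contraction)
relevant: ✓, none of f, p, q goes unused
unrestricted: ✓, well-typed at C; no restrictions here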